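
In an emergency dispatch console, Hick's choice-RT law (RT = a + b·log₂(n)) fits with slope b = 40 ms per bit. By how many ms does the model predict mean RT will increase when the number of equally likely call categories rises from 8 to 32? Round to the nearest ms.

Only the slope matters, since a is common to both: ΔRT = b·log₂(n₂/n₁).
log₂(32) − log₂(8) = log₂(32/8) = log₂(4) = 2.
ΔRT = 40 × 2.0000 = 80.000 ms.

80 ms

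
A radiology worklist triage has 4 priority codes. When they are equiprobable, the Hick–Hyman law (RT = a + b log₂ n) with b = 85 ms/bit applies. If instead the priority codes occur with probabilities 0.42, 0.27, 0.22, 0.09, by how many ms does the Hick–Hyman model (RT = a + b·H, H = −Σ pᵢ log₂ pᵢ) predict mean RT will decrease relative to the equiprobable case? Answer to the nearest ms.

The RT saving is b·ΔH. Equiprobable H₀ = log₂(4) = 2.0000 bits; with the given probabilities H = 1.8289 bits.
b·(H₀ − H) = 85 × (2.0000 − 1.8289) = 14.54 ms.

15 ms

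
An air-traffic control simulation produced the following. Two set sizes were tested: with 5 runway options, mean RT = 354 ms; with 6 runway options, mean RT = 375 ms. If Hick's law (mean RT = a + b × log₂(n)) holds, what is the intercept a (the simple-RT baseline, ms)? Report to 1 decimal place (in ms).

Slope: b = (375 − 354) / (log₂ 6 − log₂ 5) = 21/0.2630 = 79.837 ms/bit.
Intercept: a = 354 − 79.837·log₂(5) = 168.623 ms.

168.6 ms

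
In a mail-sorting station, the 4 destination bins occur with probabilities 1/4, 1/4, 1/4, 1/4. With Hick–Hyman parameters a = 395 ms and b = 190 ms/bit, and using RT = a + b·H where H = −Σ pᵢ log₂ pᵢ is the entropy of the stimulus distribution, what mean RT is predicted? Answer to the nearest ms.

775 ms

H = −Σ pᵢ log₂ pᵢ = 0.25·2 + 0.25·2 + 0.25·2 + 0.25·2 = 2.000 bits.
RT = 395 + 190 × 2.000 = 775.00 ms.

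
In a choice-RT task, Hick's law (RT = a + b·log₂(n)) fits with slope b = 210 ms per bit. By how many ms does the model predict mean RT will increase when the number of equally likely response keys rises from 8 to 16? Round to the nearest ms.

210 ms

The intercept a cancels: ΔRT = b·(log₂ n₂ − log₂ n₁) = b·log₂(n₂/n₁).
log₂(16) − log₂(8) = log₂(16/8) = log₂(2) = 1.
ΔRT = 210 × 1.0000 = 210.000 ms.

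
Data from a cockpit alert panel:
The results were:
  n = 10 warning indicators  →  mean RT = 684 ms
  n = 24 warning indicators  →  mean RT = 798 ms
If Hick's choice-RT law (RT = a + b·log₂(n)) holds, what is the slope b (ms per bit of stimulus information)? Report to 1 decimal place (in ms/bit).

b = (RT₂ − RT₁)/(log₂ n₂ − log₂ n₁) = (798 − 684)/(4.5850 − 3.3219) = 90.259 ms/bit.

90.3 ms/bit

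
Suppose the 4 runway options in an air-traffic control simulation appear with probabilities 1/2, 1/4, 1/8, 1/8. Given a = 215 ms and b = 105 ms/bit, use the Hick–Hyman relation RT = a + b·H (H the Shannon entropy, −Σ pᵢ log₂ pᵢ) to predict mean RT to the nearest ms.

Each term −pᵢ log₂ pᵢ: 0.5·1 + 0.25·2 + 0.125·3 + 0.125·3; summed, H = 1.750 bits.
Mean RT = a + bH = 215 + 105·1.750 = 398.75 ms.

399 ms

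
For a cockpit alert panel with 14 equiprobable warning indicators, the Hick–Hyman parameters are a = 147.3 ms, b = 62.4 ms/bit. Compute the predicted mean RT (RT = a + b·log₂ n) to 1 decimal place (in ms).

384.9 ms

log₂(14) = 3.8074 bits, so RT = 147.3 + 62.4 × 3.8074 ≈ 384.879 ms.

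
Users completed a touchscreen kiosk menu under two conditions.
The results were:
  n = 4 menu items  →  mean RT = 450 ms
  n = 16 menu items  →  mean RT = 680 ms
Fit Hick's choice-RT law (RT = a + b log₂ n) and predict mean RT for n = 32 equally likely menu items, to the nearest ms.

RT is linear in log₂ n, so two points fix the line:
  b = (680 − 450) / (log₂ 16 − log₂ 4) = 230 / (4 − 2) = 115 ms/bit
  a = 450 − 115 × 2 = 220 ms
Then RT(32) = 220 + 115 × log₂ 32 = 220 + 115 × 5 ≈ 795.000 ms.

795 ms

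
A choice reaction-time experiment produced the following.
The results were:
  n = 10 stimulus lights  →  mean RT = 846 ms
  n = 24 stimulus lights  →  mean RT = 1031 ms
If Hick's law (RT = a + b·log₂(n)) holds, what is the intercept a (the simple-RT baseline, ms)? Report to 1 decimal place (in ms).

The slope on a log₂ axis is (1031 − 846) / (4.5850 − 3.3219) = 146.473 ms/bit.
a = RT₁ − b·log₂ n₁ = 846 − 146.473 × 3.3219 = 359.428 ms.

359.4 ms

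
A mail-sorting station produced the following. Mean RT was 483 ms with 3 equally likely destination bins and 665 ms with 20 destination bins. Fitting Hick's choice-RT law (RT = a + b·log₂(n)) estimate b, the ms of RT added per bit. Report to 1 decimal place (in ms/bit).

66.5 ms/bit

The slope on a log₂ axis is (665 − 483) / (4.3219 − 1.5850) = 66.497 ms/bit.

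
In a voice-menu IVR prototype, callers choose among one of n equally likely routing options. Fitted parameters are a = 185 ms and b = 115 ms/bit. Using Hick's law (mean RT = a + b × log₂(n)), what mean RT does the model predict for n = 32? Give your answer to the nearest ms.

log₂(32) = 5 bits, so RT = 185 + 115 × 5 ≈ 760.000 ms.

760 ms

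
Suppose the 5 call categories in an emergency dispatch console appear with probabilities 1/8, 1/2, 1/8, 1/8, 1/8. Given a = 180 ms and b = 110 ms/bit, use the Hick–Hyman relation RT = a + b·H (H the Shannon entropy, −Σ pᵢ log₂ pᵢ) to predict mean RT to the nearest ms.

400 ms

H = −Σ pᵢ log₂ pᵢ = 0.125·3 + 0.5·1 + 0.125·3 + 0.125·3 + 0.125·3 = 2.000 bits.
RT = 180 + 110 × 2.000 = 400.00 ms.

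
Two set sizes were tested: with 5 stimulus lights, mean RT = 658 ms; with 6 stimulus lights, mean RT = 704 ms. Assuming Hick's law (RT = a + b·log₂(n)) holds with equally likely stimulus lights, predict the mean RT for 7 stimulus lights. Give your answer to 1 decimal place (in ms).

Solve the two-equation system in a and b:
  b = (704 − 658) / (log₂ 6 − log₂ 5) = 46 / (2.5850 − 2.3219) = 174.882 ms/bit
  a = 658 − 174.882 × 2.3219 = 251.936 ms
Then RT(7) = 251.936 + 174.882 × log₂ 7 = 251.936 + 174.882 × 2.8074 ≈ 742.892 ms.

742.9 ms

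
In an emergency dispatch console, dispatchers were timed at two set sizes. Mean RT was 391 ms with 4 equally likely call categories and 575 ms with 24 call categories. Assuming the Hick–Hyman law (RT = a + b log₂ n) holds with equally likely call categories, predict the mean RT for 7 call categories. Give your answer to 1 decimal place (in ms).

Solve the two-equation system in a and b:
  b = (575 − 391) / (log₂ 24 − log₂ 4) = 184 / (4.5850 − 2) = 71.181 ms/bit
  a = 391 − 71.181 × 2 = 248.638 ms
Then RT(7) = 248.638 + 71.181 × log₂ 7 = 248.638 + 71.181 × 2.8074 ≈ 448.468 ms.

448.5 ms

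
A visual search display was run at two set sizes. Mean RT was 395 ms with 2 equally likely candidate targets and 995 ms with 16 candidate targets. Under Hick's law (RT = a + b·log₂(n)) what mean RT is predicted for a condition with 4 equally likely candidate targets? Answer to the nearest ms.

595 ms

RT is linear in log₂ n, so two points fix the line:
  b = (995 − 395) / (log₂ 16 − log₂ 2) = 600 / (4 − 1) = 200 ms/bit
  a = 395 − 200 × 1 = 195 ms
Then RT(4) = 195 + 200 × log₂ 4 = 195 + 200 × 2 ≈ 595.000 ms.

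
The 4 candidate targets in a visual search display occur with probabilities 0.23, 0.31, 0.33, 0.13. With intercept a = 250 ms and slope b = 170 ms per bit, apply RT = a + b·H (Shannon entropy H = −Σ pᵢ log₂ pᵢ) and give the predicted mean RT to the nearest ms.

Entropy contributions −pᵢ log₂ pᵢ: 0.4877, 0.5238, 0.5278, 0.3826; sum H = 1.9219 bits.
RT = a + bH = 250 + 170·1.9219 = 576.73 ms.

577 ms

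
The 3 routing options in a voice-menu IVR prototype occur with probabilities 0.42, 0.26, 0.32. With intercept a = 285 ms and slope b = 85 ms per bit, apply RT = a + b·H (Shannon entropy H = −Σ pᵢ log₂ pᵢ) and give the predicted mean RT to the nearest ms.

417 ms

H = 0.42·log₂(1/0.42) + 0.26·log₂(1/0.26) + 0.32·log₂(1/0.32) = 1.5570 bits.
RT = 285 + 85 × 1.5570 = 417.34 ms.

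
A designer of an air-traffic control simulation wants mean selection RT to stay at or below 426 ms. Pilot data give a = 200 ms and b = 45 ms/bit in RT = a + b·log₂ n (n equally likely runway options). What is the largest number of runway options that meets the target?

Information budget: (426 − 200)/45 = 5.0222 bits, so n ≤ 2^5.0222 = 32.497 → at most 32.

32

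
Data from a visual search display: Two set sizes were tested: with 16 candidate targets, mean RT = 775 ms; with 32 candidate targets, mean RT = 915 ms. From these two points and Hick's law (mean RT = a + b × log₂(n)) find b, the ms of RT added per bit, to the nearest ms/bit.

The slope on a log₂ axis is (915 − 775) / (5 − 4) = 140 ms/bit.

140 ms/bit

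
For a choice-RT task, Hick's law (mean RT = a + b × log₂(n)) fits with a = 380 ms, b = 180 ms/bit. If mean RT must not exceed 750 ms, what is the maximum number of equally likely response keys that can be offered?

Set 380 + 180·log₂ n ≤ 750 → log₂ n ≤ (750 − 380)/180 = 2.0556.
So n ≤ 2^2.0556 = 4.157; the largest integer n is 4.

4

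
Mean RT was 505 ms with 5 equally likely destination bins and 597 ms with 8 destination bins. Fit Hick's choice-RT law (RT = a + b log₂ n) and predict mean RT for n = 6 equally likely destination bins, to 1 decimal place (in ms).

540.7 ms

RT is linear in log₂ n, so two points fix the line:
  b = (597 − 505) / (log₂ 8 − log₂ 5) = 92 / (3 − 2.3219) = 135.679 ms/bit
  a = 505 − 135.679 × 2.3219 = 189.964 ms
Then RT(6) = 189.964 + 135.679 × log₂ 6 = 189.964 + 135.679 × 2.5850 ≈ 540.688 ms.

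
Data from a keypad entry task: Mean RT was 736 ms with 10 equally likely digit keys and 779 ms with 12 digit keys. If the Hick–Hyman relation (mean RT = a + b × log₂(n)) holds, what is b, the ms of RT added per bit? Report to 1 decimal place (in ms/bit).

b = (RT₂ − RT₁)/(log₂ n₂ − log₂ n₁) = (779 − 736)/(3.5850 − 3.3219) = 163.477 ms/bit.

163.5 ms/bit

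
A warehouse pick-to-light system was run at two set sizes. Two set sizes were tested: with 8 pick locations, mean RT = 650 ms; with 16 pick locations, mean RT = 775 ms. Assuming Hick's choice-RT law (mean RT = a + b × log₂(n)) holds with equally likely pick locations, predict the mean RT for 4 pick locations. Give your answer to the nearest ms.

525 ms

Solve the two-equation system in a and b:
  b = (775 − 650) / (log₂ 16 − log₂ 8) = 125 / (4 − 3) = 125 ms/bit
  a = 650 − 125 × 3 = 275 ms
Then RT(4) = 275 + 125 × log₂ 4 = 275 + 125 × 2 ≈ 525.000 ms.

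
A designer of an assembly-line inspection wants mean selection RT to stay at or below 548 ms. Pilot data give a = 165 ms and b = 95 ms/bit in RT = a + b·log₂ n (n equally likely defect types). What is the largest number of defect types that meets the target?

16

Set 165 + 95·log₂ n ≤ 548 → log₂ n ≤ (548 − 165)/95 = 4.0316.
So n ≤ 2^4.0316 = 16.354; the largest integer n is 16.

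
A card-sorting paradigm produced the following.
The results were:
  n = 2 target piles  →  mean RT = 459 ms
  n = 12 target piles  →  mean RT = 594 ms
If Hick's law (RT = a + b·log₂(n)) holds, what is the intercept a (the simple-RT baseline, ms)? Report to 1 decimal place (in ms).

406.8 ms

Slope: b = (594 − 459) / (log₂ 12 − log₂ 2) = 135/2.5850 = 52.225 ms/bit.
Intercept: a = 459 − 52.225·log₂(2) = 406.775 ms.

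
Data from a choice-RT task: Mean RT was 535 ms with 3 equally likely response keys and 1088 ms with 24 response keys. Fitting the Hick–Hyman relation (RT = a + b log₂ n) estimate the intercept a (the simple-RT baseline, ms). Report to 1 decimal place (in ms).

242.8 ms

Slope: b = (1088 − 535) / (log₂ 24 − log₂ 3) = 553/3.0000 = 184.333 ms/bit.
Intercept: a = 535 − 184.333·log₂(3) = 242.839 ms.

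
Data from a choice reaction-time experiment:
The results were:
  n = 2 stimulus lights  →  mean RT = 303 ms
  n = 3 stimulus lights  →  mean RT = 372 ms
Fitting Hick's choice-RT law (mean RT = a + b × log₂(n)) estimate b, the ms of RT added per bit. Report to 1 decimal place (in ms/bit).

118.0 ms/bit

Slope: b = (372 − 303) / (log₂ 3 − log₂ 2) = 69/0.5850 = 117.956 ms/bit.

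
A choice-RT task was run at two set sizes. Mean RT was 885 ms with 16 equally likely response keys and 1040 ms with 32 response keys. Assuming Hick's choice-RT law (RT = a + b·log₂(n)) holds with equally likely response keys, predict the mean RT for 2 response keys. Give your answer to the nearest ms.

Solve the two-equation system in a and b:
  b = (1040 − 885) / (log₂ 32 − log₂ 16) = 155 / (5 − 4) = 155 ms/bit
  a = 885 − 155 × 4 = 265 ms
Then RT(2) = 265 + 155 × log₂ 2 = 265 + 155 × 1 ≈ 420.000 ms.

420 ms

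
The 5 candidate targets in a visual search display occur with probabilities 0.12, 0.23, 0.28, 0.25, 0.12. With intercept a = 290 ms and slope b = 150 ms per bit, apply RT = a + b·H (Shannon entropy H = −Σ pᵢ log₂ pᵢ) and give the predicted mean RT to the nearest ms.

625 ms

Entropy contributions −pᵢ log₂ pᵢ: 0.3671, 0.4877, 0.5142, 0.5000, 0.3671; sum H = 2.2360 bits.
RT = a + bH = 290 + 150·2.2360 = 625.40 ms.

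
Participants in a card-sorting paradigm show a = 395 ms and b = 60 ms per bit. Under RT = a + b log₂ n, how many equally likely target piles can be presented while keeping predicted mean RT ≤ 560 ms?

Set 395 + 60·log₂ n ≤ 560 → log₂ n ≤ (560 − 395)/60 = 2.7500.
So n ≤ 2^2.7500 = 6.727; the largest integer n is 6.

6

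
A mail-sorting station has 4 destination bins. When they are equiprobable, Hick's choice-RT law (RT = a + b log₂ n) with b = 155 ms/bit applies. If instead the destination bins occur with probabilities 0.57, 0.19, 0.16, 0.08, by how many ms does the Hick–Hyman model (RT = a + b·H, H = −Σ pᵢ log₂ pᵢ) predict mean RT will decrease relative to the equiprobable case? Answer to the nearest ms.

The RT saving is b·ΔH. Equiprobable H₀ = log₂(4) = 2.0000 bits; with the given probabilities H = 1.6320 bits.
b·(H₀ − H) = 155 × (2.0000 − 1.6320) = 57.04 ms.

57 ms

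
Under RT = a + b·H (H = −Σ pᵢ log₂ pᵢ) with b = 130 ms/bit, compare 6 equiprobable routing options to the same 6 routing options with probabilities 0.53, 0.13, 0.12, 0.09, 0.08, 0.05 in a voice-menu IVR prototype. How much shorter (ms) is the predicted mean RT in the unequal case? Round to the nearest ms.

69 ms

The RT saving is b·ΔH. Equiprobable H₀ = log₂(6) = 2.5850 bits; with the given probabilities H = 2.0554 bits.
b·(H₀ − H) = 130 × (2.5850 − 2.0554) = 68.84 ms.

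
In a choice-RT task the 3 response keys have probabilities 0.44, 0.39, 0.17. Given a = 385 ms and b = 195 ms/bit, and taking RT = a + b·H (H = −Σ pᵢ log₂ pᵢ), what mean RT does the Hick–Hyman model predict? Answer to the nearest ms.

675 ms

Entropy contributions −pᵢ log₂ pᵢ: 0.5211, 0.5298, 0.4346; sum H = 1.4855 bits.
RT = a + bH = 385 + 195·1.4855 = 674.68 ms.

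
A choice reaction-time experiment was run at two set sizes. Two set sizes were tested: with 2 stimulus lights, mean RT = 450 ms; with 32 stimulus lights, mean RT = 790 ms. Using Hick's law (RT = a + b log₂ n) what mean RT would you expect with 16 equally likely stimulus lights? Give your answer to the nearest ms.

705 ms

RT is linear in log₂ n, so two points fix the line:
  b = (790 − 450) / (log₂ 32 − log₂ 2) = 340 / (5 − 1) = 85 ms/bit
  a = 450 − 85 × 1 = 365 ms
Then RT(16) = 365 + 85 × log₂ 16 = 365 + 85 × 4 ≈ 705.000 ms.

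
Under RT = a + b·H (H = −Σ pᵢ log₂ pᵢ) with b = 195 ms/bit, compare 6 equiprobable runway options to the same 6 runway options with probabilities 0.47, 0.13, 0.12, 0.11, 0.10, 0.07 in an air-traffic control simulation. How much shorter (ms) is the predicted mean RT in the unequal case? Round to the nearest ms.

73 ms

The RT saving is b·ΔH. Equiprobable H₀ = log₂(6) = 2.5850 bits; with the given probabilities H = 2.2127 bits.
b·(H₀ − H) = 195 × (2.5850 − 2.2127) = 72.59 ms.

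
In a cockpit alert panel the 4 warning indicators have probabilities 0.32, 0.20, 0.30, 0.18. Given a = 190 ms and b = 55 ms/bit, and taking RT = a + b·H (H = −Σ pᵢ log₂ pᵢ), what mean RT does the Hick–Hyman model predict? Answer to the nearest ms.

298 ms

H = 0.32·log₂(1/0.32) + 0.20·log₂(1/0.20) + 0.30·log₂(1/0.30) + 0.18·log₂(1/0.18) = 1.9568 bits.
RT = 190 + 55 × 1.9568 = 297.62 ms.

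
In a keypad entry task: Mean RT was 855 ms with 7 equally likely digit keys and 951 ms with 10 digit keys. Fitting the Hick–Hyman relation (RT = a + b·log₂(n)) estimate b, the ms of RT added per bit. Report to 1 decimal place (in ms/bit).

Slope: b = (951 − 855) / (log₂ 10 − log₂ 7) = 96/0.5146 = 186.562 ms/bit.

186.6 ms/bit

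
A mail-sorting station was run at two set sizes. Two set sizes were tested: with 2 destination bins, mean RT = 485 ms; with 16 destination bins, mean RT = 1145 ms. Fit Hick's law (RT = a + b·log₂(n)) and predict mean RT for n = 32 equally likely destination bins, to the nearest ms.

RT is linear in log₂ n, so two points fix the line:
  b = (1145 − 485) / (log₂ 16 − log₂ 2) = 660 / (4 − 1) = 220 ms/bit
  a = 485 − 220 × 1 = 265 ms
Then RT(32) = 265 + 220 × log₂ 32 = 265 + 220 × 5 ≈ 1365.000 ms.

1365 ms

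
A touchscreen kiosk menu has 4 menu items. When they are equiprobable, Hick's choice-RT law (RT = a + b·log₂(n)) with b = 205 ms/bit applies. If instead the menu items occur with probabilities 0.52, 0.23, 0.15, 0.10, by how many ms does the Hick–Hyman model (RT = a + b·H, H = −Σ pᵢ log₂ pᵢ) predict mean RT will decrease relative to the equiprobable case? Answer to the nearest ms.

Equiprobable entropy H₀ = log₂ 4 = 2.0000 bits.
Skewed entropy H = −Σ pᵢ log₂ pᵢ = 1.7210 bits.
ΔRT = b·(H₀ − H) = 205 × 0.2790 = 57.20 ms.

57 ms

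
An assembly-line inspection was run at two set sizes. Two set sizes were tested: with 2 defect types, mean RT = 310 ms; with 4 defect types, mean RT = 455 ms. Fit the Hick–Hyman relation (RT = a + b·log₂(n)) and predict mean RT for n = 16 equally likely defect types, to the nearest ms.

745 ms

Solve the two-equation system in a and b:
  b = (455 − 310) / (log₂ 4 − log₂ 2) = 145 / (2 − 1) = 145 ms/bit
  a = 310 − 145 × 1 = 165 ms
Then RT(16) = 165 + 145 × log₂ 16 = 165 + 145 × 4 ≈ 745.000 ms.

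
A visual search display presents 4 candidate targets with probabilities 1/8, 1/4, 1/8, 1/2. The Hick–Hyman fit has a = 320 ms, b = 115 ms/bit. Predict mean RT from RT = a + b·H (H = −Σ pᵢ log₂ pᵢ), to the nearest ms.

521 ms

Each term −pᵢ log₂ pᵢ: 0.125·3 + 0.25·2 + 0.125·3 + 0.5·1; summed, H = 1.750 bits.
Mean RT = a + bH = 320 + 115·1.750 = 521.25 ms.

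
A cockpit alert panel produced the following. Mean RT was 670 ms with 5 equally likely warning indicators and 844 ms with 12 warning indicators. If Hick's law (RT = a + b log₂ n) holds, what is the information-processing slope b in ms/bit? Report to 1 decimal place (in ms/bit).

137.8 ms/bit

Slope: b = (844 − 670) / (log₂ 12 − log₂ 5) = 174/1.2630 = 137.763 ms/bit.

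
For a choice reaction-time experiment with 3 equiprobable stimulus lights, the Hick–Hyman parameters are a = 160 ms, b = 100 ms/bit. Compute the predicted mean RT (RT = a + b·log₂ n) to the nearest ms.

log₂(3) = 1.5850 bits, so RT = 160 + 100 × 1.5850 ≈ 318.496 ms.

318 ms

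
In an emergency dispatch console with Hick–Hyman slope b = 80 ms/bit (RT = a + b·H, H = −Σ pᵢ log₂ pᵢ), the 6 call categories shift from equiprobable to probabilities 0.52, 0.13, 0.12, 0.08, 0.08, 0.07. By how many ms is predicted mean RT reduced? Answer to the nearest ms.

39 ms

Equiprobable entropy H₀ = log₂ 6 = 2.5850 bits.
Skewed entropy H = −Σ pᵢ log₂ pᵢ = 2.0919 bits.
ΔRT = b·(H₀ − H) = 80 × 0.4931 = 39.45 ms.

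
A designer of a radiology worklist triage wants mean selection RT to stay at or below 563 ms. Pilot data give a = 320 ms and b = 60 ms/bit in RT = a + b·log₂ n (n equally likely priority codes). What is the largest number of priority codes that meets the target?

60·log₂ n ≤ 563 − 320 = 243, giving log₂ n ≤ 4.0500 and n ≤ 16.564. The largest whole number is 16.

16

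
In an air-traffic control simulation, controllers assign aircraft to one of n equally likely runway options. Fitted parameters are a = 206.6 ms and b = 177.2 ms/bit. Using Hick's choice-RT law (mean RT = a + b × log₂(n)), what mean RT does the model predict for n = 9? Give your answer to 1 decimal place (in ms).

768.3 ms

log₂(9) = 3.1699 bits, so RT = 206.6 + 177.2 × 3.1699 ≈ 768.311 ms.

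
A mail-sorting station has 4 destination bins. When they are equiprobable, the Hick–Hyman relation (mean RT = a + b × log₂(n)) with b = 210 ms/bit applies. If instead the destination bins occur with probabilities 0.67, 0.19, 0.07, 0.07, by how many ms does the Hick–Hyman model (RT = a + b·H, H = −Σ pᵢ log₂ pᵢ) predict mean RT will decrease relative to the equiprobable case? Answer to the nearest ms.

The RT saving is b·ΔH. Equiprobable H₀ = log₂(4) = 2.0000 bits; with the given probabilities H = 1.3794 bits.
b·(H₀ − H) = 210 × (2.0000 − 1.3794) = 130.32 ms.

130 ms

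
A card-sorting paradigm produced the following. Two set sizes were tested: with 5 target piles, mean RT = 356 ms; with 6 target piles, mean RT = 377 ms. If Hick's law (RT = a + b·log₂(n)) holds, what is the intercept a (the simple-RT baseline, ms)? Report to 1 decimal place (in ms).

The slope on a log₂ axis is (377 − 356) / (2.5850 − 2.3219) = 79.837 ms/bit.
a = RT₁ − b·log₂ n₁ = 356 − 79.837 × 2.3219 = 170.623 ms.

170.6 ms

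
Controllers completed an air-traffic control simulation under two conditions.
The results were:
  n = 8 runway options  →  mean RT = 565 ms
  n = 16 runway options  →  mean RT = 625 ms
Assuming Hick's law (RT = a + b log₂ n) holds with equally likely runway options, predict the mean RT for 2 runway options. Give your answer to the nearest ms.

445 ms

Solve the two-equation system in a and b:
  b = (625 − 565) / (log₂ 16 − log₂ 8) = 60 / (4 − 3) = 60 ms/bit
  a = 565 − 60 × 3 = 385 ms
Then RT(2) = 385 + 60 × log₂ 2 = 385 + 60 × 1 ≈ 445.000 ms.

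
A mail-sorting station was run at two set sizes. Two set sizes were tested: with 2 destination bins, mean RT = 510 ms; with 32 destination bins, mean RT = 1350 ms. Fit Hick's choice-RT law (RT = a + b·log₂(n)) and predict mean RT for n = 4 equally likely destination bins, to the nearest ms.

RT is linear in log₂ n, so two points fix the line:
  b = (1350 − 510) / (log₂ 32 − log₂ 2) = 840 / (5 − 1) = 210 ms/bit
  a = 510 − 210 × 1 = 300 ms
Then RT(4) = 300 + 210 × log₂ 4 = 300 + 210 × 2 ≈ 720.000 ms.

720 ms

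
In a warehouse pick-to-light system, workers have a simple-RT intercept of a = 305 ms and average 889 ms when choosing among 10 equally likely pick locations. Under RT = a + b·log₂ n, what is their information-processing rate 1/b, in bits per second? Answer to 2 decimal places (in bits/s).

5.69 bits/s

b = (889 − 305)/log₂ 10 = 584/3.3219 = 175.802 ms per bit = 0.17580 s/bit; the reciprocal is 5.688 bits/s.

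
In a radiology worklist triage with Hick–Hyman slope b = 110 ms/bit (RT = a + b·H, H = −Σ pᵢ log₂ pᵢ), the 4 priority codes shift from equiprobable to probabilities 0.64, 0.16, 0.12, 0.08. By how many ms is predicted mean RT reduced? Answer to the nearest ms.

The RT saving is b·ΔH. Equiprobable H₀ = log₂(4) = 2.0000 bits; with the given probabilities H = 1.4937 bits.
b·(H₀ − H) = 110 × (2.0000 − 1.4937) = 55.70 ms.

56 ms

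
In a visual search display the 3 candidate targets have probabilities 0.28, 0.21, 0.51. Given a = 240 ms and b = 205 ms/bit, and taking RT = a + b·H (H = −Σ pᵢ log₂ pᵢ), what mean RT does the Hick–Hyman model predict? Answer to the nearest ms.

544 ms

Entropy contributions −pᵢ log₂ pᵢ: 0.5142, 0.4728, 0.4954; sum H = 1.4825 bits.
RT = a + bH = 240 + 205·1.4825 = 543.91 ms.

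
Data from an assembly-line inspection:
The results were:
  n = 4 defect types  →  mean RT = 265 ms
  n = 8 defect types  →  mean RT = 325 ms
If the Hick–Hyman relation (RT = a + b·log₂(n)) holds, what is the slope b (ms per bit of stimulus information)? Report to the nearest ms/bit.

b = (RT₂ − RT₁)/(log₂ n₂ − log₂ n₁) = (325 − 265)/(3 − 2) = 60 ms/bit.

60 ms/bit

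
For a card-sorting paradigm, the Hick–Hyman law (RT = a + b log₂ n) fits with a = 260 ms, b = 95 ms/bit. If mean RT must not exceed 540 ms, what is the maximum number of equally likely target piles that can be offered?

95·log₂ n ≤ 540 − 260 = 280, giving log₂ n ≤ 2.9474 and n ≤ 7.713. The largest whole number is 7.

7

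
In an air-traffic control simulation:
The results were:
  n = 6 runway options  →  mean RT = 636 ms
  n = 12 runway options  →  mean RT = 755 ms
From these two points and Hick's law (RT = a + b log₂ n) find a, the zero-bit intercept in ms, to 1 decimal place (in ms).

328.4 ms

The slope on a log₂ axis is (755 − 636) / (3.5850 − 2.5850) = 119.000 ms/bit.
Intercept: a = 636 − 119.000·log₂(6) = 328.389 ms.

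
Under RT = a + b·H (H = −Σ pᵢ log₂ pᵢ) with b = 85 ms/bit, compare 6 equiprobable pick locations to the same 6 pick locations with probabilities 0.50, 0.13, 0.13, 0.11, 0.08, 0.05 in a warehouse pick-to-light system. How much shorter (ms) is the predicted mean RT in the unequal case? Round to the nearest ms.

Equiprobable entropy H₀ = log₂ 6 = 2.5850 bits.
Skewed entropy H = −Σ pᵢ log₂ pᵢ = 2.1232 bits.
ΔRT = b·(H₀ − H) = 85 × 0.4618 = 39.25 ms.

39 ms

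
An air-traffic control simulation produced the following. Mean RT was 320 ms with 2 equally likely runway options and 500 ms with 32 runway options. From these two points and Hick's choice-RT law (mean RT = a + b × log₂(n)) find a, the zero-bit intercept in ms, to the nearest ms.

b = (RT₂ − RT₁)/(log₂ n₂ − log₂ n₁) = (500 − 320)/(5 − 1) = 45 ms/bit.
Intercept: a = 320 − 45·log₂(2) = 275.000 ms.

275 ms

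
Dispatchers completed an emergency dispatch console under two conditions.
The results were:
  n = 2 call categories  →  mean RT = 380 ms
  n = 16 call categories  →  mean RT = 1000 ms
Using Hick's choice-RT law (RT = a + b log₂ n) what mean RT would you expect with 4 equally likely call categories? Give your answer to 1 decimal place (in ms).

With log₂ n on the abscissa the relation is linear; from the two conditions:
  b = (1000 − 380) / (log₂ 16 − log₂ 2) = 620 / (4 − 1) = 206.667 ms/bit
  a = 380 − 206.667 × 1 = 173.333 ms
Then RT(4) = 173.333 + 206.667 × log₂ 4 = 173.333 + 206.667 × 2 ≈ 586.667 ms.

586.7 ms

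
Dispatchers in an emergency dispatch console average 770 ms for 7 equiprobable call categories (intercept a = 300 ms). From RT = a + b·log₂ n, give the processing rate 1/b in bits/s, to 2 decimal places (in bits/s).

5.97 bits/s

b = (770 − 300)/log₂ 7 = 470/2.8074 = 167.417 ms per bit = 0.16742 s/bit; the reciprocal is 5.973 bits/s.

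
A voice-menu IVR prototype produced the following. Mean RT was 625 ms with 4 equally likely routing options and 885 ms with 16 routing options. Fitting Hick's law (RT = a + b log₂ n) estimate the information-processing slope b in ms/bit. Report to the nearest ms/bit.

130 ms/bit

Slope: b = (885 − 625) / (log₂ 16 − log₂ 4) = 260/2.0000 = 130 ms/bit.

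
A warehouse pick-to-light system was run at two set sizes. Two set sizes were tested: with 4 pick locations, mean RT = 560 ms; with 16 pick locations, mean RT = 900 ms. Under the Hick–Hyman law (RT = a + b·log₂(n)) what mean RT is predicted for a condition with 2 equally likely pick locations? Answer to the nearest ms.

RT is linear in log₂ n, so two points fix the line:
  b = (900 − 560) / (log₂ 16 − log₂ 4) = 340 / (4 − 2) = 170 ms/bit
  a = 560 − 170 × 2 = 220 ms
Then RT(2) = 220 + 170 × log₂ 2 = 220 + 170 × 1 ≈ 390.000 ms.

390 ms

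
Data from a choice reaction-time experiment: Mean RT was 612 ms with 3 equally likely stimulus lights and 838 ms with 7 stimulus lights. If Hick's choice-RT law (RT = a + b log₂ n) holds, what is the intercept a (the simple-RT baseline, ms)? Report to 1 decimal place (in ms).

319.0 ms

b = (RT₂ − RT₁)/(log₂ n₂ − log₂ n₁) = (838 − 612)/(2.8074 − 1.5850) = 184.883 ms/bit.
Intercept: a = 612 − 184.883·log₂(3) = 318.967 ms.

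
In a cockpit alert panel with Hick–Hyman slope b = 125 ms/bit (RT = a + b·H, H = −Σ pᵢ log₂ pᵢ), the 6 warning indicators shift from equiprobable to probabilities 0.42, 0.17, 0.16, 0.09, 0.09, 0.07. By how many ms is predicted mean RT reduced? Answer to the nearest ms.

Equiprobable entropy H₀ = log₂ 6 = 2.5850 bits.
Skewed entropy H = −Σ pᵢ log₂ pᵢ = 2.2771 bits.
ΔRT = b·(H₀ − H) = 125 × 0.3078 = 38.48 ms.

38 ms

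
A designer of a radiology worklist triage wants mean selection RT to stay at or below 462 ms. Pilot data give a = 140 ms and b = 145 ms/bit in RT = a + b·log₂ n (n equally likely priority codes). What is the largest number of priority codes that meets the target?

145·log₂ n ≤ 462 − 140 = 322, giving log₂ n ≤ 2.2207 and n ≤ 4.661. The largest whole number is 4.

4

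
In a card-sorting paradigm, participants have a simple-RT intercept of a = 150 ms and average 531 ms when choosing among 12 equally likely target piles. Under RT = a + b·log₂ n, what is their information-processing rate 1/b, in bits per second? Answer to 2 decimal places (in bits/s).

b = (531 − 150)/log₂ 12 = 381/3.5850 = 106.277 ms per bit = 0.10628 s/bit; the reciprocal is 9.409 bits/s.

9.41 bits/s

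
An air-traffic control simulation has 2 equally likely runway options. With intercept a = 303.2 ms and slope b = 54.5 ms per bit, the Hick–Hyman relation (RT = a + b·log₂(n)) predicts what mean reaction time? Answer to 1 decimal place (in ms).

log₂(2) = 1 bits, so RT = 303.2 + 54.5 × 1 ≈ 357.700 ms.

357.7 ms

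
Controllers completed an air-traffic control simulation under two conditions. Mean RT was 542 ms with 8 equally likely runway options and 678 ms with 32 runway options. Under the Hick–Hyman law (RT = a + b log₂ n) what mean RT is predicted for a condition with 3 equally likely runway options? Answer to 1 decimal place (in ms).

RT is linear in log₂ n, so two points fix the line:
  b = (678 − 542) / (log₂ 32 − log₂ 8) = 136 / (5 − 3) = 68.000 ms/bit
  a = 542 − 68.000 × 3 = 338.000 ms
Then RT(3) = 338.000 + 68.000 × log₂ 3 = 338.000 + 68.000 × 1.5850 ≈ 445.777 ms.

445.8 ms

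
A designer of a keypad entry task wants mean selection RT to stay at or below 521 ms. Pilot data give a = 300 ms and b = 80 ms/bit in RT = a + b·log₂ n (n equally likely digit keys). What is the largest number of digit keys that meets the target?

80·log₂ n ≤ 521 − 300 = 221, giving log₂ n ≤ 2.7625 and n ≤ 6.786. The largest whole number is 6.

6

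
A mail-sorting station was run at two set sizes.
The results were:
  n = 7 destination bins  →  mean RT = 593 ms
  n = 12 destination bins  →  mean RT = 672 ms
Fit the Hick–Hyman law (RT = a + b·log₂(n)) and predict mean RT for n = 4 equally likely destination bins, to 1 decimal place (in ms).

RT is linear in log₂ n, so two points fix the line:
  b = (672 − 593) / (log₂ 12 − log₂ 7) = 79 / (3.5850 − 2.8074) = 101.594 ms/bit
  a = 593 − 101.594 × 2.8074 = 307.791 ms
Then RT(4) = 307.791 + 101.594 × log₂ 4 = 307.791 + 101.594 × 2 ≈ 510.978 ms.

511.0 ms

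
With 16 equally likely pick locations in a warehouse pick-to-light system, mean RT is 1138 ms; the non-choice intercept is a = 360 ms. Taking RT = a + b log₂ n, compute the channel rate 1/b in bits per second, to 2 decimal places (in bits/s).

Choice component = 1138 − 360 = 778 ms over log₂(16) = 4 bits.
b = 778 / 4 = 194.500 ms/bit, so 1/b = 5.141 bits/s.

5.14 bits/s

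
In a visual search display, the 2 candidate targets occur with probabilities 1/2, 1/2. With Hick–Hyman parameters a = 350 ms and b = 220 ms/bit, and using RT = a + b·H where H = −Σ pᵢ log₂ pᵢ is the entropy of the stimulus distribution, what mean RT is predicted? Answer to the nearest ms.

H = −Σ pᵢ log₂ pᵢ = 0.5·1 + 0.5·1 = 1.000 bits.
RT = 350 + 220 × 1.000 = 570.00 ms.

570 ms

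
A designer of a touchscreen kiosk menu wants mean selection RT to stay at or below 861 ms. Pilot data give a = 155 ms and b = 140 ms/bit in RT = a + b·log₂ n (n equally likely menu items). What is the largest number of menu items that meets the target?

Information budget: (861 − 155)/140 = 5.0429 bits, so n ≤ 2^5.0429 = 32.965 → at most 32.

32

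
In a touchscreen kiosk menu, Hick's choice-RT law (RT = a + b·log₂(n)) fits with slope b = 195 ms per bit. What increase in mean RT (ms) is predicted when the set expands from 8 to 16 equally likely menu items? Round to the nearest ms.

195 ms

ΔRT = (a + b log₂ n₂) − (a + b log₂ n₁) = b·(log₂ n₂ − log₂ n₁).
log₂(16) − log₂(8) = log₂(16/8) = log₂(2) = 1.
ΔRT = 195 × 1.0000 = 195.000 ms.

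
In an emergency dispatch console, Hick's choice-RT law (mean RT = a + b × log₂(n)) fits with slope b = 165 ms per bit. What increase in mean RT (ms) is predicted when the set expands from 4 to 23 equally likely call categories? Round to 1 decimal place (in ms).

416.4 ms

ΔRT = (a + b log₂ n₂) − (a + b log₂ n₁) = b·(log₂ n₂ − log₂ n₁).
log₂(23) − log₂(4) = 4.5236 − 2 = 2.5236.
ΔRT = 165 × 2.5236 = 416.388 ms.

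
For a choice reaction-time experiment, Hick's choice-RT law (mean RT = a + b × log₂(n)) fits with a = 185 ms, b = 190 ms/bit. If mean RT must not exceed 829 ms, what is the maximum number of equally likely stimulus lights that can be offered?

Set 185 + 190·log₂ n ≤ 829 → log₂ n ≤ (829 − 185)/190 = 3.3895.
So n ≤ 2^3.3895 = 10.479; the largest integer n is 10.

10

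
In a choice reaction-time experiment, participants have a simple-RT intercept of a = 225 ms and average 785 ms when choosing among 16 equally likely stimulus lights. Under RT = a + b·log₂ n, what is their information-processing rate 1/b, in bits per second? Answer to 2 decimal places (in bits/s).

7.14 bits/s

b = (785 − 225)/log₂ 16 = 560/4 = 140.000 ms per bit = 0.14000 s/bit; the reciprocal is 7.143 bits/s.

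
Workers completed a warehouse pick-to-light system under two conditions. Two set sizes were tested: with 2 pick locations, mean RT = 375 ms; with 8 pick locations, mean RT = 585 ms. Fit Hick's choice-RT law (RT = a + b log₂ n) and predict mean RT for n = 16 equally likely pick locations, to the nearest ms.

690 ms

Solve the two-equation system in a and b:
  b = (585 − 375) / (log₂ 8 − log₂ 2) = 210 / (3 − 1) = 105 ms/bit
  a = 375 − 105 × 1 = 270 ms
Then RT(16) = 270 + 105 × log₂ 16 = 270 + 105 × 4 ≈ 690.000 ms.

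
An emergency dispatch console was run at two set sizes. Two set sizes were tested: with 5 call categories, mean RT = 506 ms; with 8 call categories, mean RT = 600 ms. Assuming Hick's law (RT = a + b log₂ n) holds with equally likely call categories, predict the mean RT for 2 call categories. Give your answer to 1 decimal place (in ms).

Solve the two-equation system in a and b:
  b = (600 − 506) / (log₂ 8 − log₂ 5) = 94 / (3 − 2.3219) = 138.628 ms/bit
  a = 506 − 138.628 × 2.3219 = 184.115 ms
Then RT(2) = 184.115 + 138.628 × log₂ 2 = 184.115 + 138.628 × 1 ≈ 322.743 ms.

322.7 ms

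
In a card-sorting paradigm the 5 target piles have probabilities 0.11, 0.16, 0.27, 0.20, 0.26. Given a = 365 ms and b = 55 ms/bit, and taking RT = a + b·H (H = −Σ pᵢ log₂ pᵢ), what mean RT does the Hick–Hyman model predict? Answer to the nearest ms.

Entropy contributions −pᵢ log₂ pᵢ: 0.3503, 0.4230, 0.5100, 0.4644, 0.5053; sum H = 2.2530 bits.
RT = a + bH = 365 + 55·2.2530 = 488.91 ms.

489 ms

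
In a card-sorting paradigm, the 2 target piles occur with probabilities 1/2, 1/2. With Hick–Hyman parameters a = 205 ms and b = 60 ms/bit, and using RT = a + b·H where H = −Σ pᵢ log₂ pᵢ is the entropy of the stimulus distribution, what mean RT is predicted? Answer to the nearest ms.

H = −Σ pᵢ log₂ pᵢ = 0.5·1 + 0.5·1 = 1.000 bits.
RT = 205 + 60 × 1.000 = 265.00 ms.

265 ms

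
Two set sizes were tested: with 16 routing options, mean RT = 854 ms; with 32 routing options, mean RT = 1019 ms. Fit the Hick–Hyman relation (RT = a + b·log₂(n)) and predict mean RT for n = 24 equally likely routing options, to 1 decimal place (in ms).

Solve the two-equation system in a and b:
  b = (1019 − 854) / (log₂ 32 − log₂ 16) = 165 / (5 − 4) = 165.000 ms/bit
  a = 854 − 165.000 × 4 = 194.000 ms
Then RT(24) = 194.000 + 165.000 × log₂ 24 = 194.000 + 165.000 × 4.5850 ≈ 950.519 ms.

950.5 ms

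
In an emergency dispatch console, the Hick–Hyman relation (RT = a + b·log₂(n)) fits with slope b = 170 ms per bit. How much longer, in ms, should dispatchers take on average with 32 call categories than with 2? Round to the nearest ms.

680 ms

The intercept a cancels: ΔRT = b·(log₂ n₂ − log₂ n₁) = b·log₂(n₂/n₁).
log₂(32) − log₂(2) = log₂(32/2) = log₂(16) = 4.
ΔRT = 170 × 4.0000 = 680.000 ms.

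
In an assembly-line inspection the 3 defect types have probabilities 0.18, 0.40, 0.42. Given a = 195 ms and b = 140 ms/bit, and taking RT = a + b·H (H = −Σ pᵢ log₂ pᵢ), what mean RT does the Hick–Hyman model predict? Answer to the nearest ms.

Entropy contributions −pᵢ log₂ pᵢ: 0.4453, 0.5288, 0.5256; sum H = 1.4997 bits.
RT = a + bH = 195 + 140·1.4997 = 404.96 ms.

405 ms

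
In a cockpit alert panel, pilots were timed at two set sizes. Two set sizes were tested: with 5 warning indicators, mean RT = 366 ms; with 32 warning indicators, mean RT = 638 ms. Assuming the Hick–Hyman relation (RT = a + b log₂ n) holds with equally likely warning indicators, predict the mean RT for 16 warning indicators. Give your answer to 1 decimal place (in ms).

RT is linear in log₂ n, so two points fix the line:
  b = (638 − 366) / (log₂ 32 − log₂ 5) = 272 / (5 − 2.3219) = 101.566 ms/bit
  a = 366 − 101.566 × 2.3219 = 130.172 ms
Then RT(16) = 130.172 + 101.566 × log₂ 16 = 130.172 + 101.566 × 4 ≈ 536.434 ms.

536.4 ms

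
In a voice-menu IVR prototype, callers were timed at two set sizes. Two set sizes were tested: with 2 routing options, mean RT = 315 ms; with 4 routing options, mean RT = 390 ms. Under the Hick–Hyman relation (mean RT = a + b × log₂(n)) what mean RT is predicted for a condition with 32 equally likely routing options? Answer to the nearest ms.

615 ms

Solve the two-equation system in a and b:
  b = (390 − 315) / (log₂ 4 − log₂ 2) = 75 / (2 − 1) = 75 ms/bit
  a = 315 − 75 × 1 = 240 ms
Then RT(32) = 240 + 75 × log₂ 32 = 240 + 75 × 5 ≈ 615.000 ms.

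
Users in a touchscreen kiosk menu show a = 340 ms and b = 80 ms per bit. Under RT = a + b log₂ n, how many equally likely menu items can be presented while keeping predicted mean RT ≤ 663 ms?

Set 340 + 80·log₂ n ≤ 663 → log₂ n ≤ (663 − 340)/80 = 4.0375.
So n ≤ 2^4.0375 = 16.421; the largest integer n is 16.

16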